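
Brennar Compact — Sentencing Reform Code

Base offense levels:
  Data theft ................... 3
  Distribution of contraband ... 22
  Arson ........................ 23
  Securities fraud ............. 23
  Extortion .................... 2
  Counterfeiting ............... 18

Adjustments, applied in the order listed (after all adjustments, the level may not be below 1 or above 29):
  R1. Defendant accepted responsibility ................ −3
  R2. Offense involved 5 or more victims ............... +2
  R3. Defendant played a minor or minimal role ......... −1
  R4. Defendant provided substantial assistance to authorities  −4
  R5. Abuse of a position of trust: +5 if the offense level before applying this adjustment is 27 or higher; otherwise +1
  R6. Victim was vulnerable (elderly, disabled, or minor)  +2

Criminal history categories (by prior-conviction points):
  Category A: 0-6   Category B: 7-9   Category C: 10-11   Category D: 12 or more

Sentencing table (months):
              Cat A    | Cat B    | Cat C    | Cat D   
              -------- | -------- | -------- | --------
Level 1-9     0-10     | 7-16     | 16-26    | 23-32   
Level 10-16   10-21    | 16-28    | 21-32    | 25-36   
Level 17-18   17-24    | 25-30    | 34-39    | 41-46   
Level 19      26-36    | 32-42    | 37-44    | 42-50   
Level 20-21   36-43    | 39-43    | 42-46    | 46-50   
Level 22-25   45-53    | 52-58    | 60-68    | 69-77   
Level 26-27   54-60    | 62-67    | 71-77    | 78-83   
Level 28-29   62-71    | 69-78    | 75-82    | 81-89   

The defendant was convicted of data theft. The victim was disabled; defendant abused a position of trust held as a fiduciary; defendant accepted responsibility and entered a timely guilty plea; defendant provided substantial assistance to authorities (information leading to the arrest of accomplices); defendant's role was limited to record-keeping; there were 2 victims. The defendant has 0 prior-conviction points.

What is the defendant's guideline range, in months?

Base offense level for data theft: 3.
R1 applies: 3 − 3 = 0.
R3 applies: 0 − 1 = -1.
R4 applies: -1 − 4 = -5.
R5 applies (level before this adjustment is -5 < 27, so +1): -5 + 1 = -4.
R6 applies: -4 + 2 = -2.
Level -2 is below the minimum of 1; floored at 1.
Final offense level: 1.
Criminal history: 0 prior points → Category A (0-6).
Level 1 falls in the 1-9 band.
Grid: Level 1-9 × Category A = 0-10 months.

0-10 months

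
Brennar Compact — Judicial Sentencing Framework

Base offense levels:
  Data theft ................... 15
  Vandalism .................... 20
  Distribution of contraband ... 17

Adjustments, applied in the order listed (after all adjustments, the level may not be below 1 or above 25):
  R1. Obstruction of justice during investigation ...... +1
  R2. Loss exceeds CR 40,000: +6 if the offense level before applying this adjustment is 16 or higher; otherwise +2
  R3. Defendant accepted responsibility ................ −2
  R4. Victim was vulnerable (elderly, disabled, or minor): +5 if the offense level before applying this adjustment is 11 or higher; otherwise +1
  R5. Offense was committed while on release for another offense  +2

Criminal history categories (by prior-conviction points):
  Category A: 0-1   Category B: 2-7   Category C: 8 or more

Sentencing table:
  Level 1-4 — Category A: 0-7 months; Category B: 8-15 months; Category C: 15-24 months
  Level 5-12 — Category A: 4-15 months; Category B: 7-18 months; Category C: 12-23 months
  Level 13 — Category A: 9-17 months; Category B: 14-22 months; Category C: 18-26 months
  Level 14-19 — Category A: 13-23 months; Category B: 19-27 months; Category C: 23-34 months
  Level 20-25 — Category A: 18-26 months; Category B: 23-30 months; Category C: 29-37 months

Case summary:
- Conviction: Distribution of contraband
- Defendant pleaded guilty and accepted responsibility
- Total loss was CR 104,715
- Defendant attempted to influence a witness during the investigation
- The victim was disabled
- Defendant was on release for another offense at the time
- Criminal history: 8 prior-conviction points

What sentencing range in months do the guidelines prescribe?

29-37 months

Base offense level for distribution of contraband: 17.
R1 applies: 17 + 1 = 18.
R2 applies (level before this adjustment is 18 ≥ 16, so +6): 18 + 6 = 24.
R3 applies: 24 − 2 = 22.
R4 applies (level before this adjustment is 22 ≥ 11, so +5): 22 + 5 = 27.
R5 applies: 27 + 2 = 29.
Level 29 exceeds the maximum of 25; capped at 25.
Final offense level: 25.
Criminal history: 8 prior points → Category C (8+).
Level 25 falls in the 20-25 band.
Grid: Level 20-25 × Category C = 29-37 months.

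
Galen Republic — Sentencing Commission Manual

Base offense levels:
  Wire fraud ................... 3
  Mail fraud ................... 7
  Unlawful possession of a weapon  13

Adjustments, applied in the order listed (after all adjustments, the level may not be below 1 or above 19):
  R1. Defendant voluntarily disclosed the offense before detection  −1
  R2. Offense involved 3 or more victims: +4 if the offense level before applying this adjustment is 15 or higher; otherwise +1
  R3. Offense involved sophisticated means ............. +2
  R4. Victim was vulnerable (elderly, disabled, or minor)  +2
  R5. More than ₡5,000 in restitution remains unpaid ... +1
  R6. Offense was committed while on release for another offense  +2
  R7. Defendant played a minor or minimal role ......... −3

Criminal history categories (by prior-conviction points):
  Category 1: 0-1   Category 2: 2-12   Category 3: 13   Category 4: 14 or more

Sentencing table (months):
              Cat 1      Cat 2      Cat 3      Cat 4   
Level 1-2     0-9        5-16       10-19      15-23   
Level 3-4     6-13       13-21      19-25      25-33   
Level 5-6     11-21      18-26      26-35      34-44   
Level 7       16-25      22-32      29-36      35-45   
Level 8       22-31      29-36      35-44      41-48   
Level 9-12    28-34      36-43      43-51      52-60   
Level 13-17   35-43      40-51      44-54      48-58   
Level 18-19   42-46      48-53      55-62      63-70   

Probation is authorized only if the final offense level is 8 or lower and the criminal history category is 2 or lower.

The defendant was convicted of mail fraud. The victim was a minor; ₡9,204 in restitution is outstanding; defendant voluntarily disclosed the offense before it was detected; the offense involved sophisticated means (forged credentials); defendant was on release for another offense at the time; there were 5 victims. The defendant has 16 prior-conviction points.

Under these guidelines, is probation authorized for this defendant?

Base offense level for mail fraud: 7.
R1 applies: 7 − 1 = 6.
R2 applies (level before this adjustment is 6 < 15, so +1): 6 + 1 = 7.
R3 applies: 7 + 2 = 9.
R4 applies: 9 + 2 = 11.
R5 applies: 11 + 1 = 12.
R6 applies: 12 + 2 = 14.
R7 does not apply.
Final offense level: 14.
Criminal history: 16 prior points → Category 4 (14+).
Level 14 falls in the 13-17 band.
Grid: Level 13-17 × Category 4 = 48-58 months.
Probation check: level 14 > 8 and category 4 > 2 → not eligible.

No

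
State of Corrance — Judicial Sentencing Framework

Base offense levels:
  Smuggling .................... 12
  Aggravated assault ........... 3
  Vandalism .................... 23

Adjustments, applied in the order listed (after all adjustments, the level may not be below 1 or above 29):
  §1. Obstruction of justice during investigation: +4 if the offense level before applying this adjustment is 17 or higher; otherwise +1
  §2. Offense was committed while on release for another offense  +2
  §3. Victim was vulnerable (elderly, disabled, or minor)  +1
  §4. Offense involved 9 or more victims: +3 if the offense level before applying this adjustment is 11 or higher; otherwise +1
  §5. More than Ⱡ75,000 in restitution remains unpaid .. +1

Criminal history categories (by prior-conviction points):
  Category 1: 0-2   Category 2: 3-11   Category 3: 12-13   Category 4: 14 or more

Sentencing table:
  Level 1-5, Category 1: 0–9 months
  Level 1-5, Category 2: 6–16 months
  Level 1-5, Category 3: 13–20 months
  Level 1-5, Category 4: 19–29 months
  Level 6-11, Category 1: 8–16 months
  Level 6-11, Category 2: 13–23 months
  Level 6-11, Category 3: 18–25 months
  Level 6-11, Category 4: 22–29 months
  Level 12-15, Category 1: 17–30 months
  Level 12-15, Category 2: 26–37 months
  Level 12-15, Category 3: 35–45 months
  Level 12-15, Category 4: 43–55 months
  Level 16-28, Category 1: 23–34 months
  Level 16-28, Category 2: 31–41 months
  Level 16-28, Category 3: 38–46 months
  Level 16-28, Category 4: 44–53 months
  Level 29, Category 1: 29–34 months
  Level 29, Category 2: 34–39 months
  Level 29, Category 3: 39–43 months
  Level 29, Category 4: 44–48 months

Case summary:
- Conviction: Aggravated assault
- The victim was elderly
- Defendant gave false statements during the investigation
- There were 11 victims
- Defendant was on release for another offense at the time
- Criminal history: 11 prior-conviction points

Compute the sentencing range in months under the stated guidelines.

13-23 months

Base offense level for aggravated assault: 3.
§1 applies (level before this adjustment is 3 < 17, so +1): 3 + 1 = 4.
§2 applies: 4 + 2 = 6.
§3 applies: 6 + 1 = 7.
§4 applies (level before this adjustment is 7 < 11, so +1): 7 + 1 = 8.
Final offense level: 8.
Criminal history: 11 prior points → Category 2 (3-11).
Level 8 falls in the 6-11 band.
Grid: Level 6-11 × Category 2 = 13-23 months.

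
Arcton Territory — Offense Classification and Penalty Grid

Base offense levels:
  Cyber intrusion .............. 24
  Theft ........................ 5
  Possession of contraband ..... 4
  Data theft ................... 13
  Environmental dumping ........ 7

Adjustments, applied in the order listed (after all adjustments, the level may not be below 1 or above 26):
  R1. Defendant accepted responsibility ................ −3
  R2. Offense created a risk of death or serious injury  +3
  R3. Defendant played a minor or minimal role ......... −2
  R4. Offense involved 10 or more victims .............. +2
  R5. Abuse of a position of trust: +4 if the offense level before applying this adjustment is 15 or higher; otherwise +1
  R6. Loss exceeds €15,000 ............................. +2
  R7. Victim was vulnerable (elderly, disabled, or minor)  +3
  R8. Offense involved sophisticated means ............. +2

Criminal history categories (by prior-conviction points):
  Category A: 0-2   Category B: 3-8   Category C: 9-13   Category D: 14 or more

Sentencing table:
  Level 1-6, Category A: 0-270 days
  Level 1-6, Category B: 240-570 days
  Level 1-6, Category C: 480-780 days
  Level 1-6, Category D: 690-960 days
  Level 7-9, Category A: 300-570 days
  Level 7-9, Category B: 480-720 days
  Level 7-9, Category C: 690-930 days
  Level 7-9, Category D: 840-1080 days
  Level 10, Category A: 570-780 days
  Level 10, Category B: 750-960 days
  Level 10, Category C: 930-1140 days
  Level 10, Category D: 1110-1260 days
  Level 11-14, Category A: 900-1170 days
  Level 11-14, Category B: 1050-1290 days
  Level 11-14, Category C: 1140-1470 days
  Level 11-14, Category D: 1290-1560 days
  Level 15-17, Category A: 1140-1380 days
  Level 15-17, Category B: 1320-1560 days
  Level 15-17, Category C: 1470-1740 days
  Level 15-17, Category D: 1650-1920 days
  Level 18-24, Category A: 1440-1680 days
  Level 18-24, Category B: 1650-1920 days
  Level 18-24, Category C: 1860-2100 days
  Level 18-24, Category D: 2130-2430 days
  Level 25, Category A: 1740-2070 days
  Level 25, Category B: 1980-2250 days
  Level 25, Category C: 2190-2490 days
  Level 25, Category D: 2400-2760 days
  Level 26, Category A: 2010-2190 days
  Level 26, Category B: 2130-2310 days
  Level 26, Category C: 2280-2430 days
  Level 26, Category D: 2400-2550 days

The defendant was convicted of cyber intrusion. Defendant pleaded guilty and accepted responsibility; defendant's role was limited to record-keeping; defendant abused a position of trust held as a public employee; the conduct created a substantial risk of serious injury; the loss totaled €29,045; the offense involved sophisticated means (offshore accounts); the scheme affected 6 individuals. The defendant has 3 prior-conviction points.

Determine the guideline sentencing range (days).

Base offense level for cyber intrusion: 24.
R1 applies: 24 − 3 = 21.
R2 applies: 21 + 3 = 24.
R3 applies: 24 − 2 = 22.
R4 does not apply.
R5 applies (level before this adjustment is 22 ≥ 15, so +4): 22 + 4 = 26.
R6 applies: 26 + 2 = 28.
R7 does not apply.
R8 applies: 28 + 2 = 30.
Level 30 exceeds the maximum of 26; capped at 26.
Final offense level: 26.
Criminal history: 3 prior points → Category B (3-8).
Level 26 falls in the 26 band.
Grid: Level 26 × Category B = 2130-2310 days.

2130-2310 days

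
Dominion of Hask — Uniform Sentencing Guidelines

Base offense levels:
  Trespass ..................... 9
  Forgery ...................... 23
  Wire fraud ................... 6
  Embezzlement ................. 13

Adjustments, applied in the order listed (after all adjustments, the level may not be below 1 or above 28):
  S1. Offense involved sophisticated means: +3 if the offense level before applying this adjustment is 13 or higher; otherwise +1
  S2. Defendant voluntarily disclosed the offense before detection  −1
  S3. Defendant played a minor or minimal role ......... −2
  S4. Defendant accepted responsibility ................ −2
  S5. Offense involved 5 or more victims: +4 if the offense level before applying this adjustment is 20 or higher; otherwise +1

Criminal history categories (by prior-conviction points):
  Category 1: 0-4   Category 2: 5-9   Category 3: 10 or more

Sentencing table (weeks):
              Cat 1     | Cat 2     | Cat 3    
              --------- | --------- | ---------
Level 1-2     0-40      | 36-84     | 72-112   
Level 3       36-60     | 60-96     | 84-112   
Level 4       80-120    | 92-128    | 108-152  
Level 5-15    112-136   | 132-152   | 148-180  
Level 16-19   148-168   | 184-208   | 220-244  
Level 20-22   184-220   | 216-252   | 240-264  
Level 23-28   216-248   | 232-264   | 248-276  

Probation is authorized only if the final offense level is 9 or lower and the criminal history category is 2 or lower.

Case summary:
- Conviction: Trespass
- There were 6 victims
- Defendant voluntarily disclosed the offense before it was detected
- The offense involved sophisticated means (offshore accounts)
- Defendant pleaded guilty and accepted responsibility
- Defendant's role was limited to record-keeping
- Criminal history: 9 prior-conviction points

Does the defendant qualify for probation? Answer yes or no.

Base offense level for trespass: 9.
S1 applies (level before this adjustment is 9 < 13, so +1): 9 + 1 = 10.
S2 applies: 10 − 1 = 9.
S3 applies: 9 − 2 = 7.
S4 applies: 7 − 2 = 5.
S5 applies (level before this adjustment is 5 < 20, so +1): 5 + 1 = 6.
Final offense level: 6.
Criminal history: 9 prior points → Category 2 (5-9).
Level 6 falls in the 5-15 band.
Grid: Level 5-15 × Category 2 = 132-152 weeks.
Probation check: level 6 ≤ 9 and category 2 ≤ 2 → eligible.

Yes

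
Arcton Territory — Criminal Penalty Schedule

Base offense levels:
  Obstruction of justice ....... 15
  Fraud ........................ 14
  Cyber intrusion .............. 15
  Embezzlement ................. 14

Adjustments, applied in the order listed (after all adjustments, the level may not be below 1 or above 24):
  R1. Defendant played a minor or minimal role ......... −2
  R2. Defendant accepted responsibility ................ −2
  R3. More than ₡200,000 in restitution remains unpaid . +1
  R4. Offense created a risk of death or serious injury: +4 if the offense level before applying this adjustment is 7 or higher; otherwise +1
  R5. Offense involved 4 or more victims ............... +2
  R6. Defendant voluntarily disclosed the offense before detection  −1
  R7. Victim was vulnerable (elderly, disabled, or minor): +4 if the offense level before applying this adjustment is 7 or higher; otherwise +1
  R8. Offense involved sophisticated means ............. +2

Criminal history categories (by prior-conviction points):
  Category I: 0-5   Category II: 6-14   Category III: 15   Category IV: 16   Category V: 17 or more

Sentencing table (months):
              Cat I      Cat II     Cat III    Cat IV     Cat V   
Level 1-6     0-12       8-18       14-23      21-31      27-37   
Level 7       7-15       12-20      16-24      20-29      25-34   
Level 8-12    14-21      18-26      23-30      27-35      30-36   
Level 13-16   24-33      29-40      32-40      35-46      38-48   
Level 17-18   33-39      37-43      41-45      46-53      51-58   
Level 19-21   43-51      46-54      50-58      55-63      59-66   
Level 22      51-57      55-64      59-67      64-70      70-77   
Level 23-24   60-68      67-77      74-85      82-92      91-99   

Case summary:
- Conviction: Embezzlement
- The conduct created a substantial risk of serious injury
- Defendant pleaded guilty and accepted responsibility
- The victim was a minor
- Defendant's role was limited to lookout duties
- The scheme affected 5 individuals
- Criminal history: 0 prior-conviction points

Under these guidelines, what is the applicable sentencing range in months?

Base offense level for embezzlement: 14.
R1 applies: 14 − 2 = 12.
R2 applies: 12 − 2 = 10.
R3 does not apply.
R4 applies (level before this adjustment is 10 ≥ 7, so +4): 10 + 4 = 14.
R5 applies: 14 + 2 = 16.
R7 applies (level before this adjustment is 16 ≥ 7, so +4): 16 + 4 = 20.
Final offense level: 20.
Criminal history: 0 prior points → Category I (0-5).
Level 20 falls in the 19-21 band.
Grid: Level 19-21 × Category I = 43-51 months.

43-51 months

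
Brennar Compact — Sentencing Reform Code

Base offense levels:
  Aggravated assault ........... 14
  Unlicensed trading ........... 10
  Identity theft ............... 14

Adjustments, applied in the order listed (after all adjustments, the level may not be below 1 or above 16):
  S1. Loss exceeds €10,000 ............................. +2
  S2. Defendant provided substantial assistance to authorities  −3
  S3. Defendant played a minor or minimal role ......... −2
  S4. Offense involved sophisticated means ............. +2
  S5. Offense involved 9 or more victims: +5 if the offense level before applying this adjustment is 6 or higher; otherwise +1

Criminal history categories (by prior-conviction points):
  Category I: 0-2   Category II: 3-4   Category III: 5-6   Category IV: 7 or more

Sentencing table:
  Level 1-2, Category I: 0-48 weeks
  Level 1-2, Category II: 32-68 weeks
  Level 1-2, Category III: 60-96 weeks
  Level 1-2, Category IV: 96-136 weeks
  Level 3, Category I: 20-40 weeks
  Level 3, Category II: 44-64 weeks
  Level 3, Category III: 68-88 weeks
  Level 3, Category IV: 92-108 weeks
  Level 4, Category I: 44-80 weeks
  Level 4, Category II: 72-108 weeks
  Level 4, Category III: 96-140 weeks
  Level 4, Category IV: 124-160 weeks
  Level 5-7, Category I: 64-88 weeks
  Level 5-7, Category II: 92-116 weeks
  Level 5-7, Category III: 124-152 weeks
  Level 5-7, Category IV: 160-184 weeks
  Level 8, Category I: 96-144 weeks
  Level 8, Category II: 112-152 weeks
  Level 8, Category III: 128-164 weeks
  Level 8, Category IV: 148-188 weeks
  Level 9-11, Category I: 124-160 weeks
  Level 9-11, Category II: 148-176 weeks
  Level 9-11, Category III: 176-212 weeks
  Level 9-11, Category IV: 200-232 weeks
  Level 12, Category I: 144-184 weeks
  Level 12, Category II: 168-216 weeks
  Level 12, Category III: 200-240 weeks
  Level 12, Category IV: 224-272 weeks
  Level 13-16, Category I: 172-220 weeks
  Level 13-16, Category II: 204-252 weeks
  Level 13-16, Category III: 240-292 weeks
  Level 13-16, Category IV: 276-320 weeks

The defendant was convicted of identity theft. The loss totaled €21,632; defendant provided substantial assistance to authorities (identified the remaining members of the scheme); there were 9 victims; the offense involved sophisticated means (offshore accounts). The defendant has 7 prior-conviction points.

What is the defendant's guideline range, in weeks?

Base offense level for identity theft: 14.
S1 applies: 14 + 2 = 16.
S2 applies: 16 − 3 = 13.
S3 does not apply.
S4 applies: 13 + 2 = 15.
S5 applies (level before this adjustment is 15 ≥ 6, so +5): 15 + 5 = 20.
Level 20 exceeds the maximum of 16; capped at 16.
Final offense level: 16.
Criminal history: 7 prior points → Category IV (7+).
Level 16 falls in the 13-16 band.
Grid: Level 13-16 × Category IV = 276-320 weeks.

276-320 weeks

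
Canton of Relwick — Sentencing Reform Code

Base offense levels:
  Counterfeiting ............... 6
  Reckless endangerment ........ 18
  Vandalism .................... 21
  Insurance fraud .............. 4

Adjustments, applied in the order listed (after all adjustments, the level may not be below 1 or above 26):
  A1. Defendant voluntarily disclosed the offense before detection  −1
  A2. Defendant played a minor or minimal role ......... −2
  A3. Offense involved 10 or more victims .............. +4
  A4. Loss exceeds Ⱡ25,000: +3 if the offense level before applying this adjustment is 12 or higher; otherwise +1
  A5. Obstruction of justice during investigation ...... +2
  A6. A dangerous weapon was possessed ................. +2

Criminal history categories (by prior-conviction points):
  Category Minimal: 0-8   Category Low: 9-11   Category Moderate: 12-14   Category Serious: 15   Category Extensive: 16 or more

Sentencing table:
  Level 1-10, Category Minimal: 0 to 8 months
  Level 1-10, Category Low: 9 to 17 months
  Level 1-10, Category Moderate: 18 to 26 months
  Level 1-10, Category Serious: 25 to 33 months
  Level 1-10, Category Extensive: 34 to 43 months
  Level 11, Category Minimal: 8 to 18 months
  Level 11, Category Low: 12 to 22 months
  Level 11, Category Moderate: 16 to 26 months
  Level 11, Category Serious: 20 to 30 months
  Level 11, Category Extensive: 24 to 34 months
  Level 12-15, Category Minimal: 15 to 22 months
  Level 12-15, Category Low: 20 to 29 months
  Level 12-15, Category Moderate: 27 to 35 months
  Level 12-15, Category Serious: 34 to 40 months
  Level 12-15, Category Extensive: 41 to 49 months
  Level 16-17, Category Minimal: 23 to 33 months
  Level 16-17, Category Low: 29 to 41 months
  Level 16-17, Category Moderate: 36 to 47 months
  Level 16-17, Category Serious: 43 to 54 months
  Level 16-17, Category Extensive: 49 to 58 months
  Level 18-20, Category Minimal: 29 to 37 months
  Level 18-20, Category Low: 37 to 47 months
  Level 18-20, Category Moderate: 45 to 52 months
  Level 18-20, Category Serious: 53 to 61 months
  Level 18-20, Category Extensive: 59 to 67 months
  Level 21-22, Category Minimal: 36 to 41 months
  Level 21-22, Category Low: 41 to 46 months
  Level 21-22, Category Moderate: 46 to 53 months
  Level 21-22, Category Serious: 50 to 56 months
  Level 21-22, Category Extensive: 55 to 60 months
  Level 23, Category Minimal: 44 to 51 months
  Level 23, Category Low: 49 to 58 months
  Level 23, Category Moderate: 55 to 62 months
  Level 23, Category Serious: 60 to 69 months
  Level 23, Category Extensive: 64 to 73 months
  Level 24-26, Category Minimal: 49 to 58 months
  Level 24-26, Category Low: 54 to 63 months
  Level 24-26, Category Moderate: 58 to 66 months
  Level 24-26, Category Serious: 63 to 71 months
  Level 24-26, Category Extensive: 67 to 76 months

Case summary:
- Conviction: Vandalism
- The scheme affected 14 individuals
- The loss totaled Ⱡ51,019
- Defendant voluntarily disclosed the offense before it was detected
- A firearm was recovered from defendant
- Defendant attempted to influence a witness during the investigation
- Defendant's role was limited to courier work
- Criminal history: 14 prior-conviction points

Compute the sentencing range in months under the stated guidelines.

58-66 months

Base offense level for vandalism: 21.
A1 applies: 21 − 1 = 20.
A2 applies: 20 − 2 = 18.
A3 applies: 18 + 4 = 22.
A4 applies (level before this adjustment is 22 ≥ 12, so +3): 22 + 3 = 25.
A5 applies: 25 + 2 = 27.
A6 applies: 27 + 2 = 29.
Level 29 exceeds the maximum of 26; capped at 26.
Final offense level: 26.
Criminal history: 14 prior points → Category Moderate (12-14).
Level 26 falls in the 24-26 band.
Grid: Level 24-26 × Category Moderate = 58-66 months.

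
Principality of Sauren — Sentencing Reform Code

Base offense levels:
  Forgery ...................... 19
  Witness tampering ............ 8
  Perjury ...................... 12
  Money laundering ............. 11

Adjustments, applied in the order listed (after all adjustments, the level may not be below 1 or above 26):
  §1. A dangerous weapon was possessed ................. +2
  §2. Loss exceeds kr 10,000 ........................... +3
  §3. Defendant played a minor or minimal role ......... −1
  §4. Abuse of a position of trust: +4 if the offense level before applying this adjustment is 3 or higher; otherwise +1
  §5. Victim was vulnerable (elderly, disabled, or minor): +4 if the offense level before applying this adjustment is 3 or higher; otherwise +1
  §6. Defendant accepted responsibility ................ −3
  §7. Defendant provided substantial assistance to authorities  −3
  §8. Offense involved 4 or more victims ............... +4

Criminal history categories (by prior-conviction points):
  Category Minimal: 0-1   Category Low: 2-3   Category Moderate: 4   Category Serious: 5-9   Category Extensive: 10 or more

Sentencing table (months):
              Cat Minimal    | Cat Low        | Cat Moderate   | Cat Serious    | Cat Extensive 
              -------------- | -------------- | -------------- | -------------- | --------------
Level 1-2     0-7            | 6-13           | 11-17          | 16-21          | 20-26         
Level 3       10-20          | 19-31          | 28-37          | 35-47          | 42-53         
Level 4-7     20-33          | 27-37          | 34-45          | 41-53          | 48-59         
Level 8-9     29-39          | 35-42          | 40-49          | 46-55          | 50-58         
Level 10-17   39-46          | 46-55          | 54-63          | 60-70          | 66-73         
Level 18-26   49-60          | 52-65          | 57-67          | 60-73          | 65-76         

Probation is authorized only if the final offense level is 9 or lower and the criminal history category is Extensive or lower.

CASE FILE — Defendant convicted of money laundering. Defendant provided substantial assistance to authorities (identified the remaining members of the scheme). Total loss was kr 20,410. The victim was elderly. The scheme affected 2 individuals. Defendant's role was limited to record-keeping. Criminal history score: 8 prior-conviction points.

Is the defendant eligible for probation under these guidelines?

Base offense level for money laundering: 11.
§2 applies: 11 + 3 = 14.
§3 applies: 14 − 1 = 13.
§5 applies (level before this adjustment is 13 ≥ 3, so +4): 13 + 4 = 17.
§7 applies: 17 − 3 = 14.
Final offense level: 14.
Criminal history: 8 prior points → Category Serious (5-9).
Level 14 falls in the 10-17 band.
Grid: Level 10-17 × Category Serious = 60-70 months.
Probation check: level 14 > 9 and category Serious ≤ Extensive → not eligible.

No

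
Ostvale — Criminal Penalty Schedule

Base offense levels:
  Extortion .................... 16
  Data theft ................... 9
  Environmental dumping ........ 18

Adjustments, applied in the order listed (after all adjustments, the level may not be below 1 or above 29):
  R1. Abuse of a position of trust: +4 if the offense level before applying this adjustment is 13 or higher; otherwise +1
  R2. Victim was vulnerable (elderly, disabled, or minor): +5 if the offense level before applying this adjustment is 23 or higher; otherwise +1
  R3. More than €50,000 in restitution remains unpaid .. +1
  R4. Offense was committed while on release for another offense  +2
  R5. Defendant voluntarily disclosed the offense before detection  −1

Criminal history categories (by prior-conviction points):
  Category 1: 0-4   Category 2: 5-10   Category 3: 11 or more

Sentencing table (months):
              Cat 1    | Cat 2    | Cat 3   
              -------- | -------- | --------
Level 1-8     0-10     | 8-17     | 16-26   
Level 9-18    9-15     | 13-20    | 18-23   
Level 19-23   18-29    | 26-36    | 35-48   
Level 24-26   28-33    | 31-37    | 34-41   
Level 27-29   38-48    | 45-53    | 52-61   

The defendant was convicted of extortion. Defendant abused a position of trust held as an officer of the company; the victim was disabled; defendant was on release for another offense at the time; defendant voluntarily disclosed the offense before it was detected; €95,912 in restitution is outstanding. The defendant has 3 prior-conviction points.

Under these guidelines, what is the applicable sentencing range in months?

18-29 months

Base offense level for extortion: 16.
R1 applies (level before this adjustment is 16 ≥ 13, so +4): 16 + 4 = 20.
R2 applies (level before this adjustment is 20 < 23, so +1): 20 + 1 = 21.
R3 applies: 21 + 1 = 22.
R4 applies: 22 + 2 = 24.
R5 applies: 24 − 1 = 23.
Final offense level: 23.
Criminal history: 3 prior points → Category 1 (0-4).
Level 23 falls in the 19-23 band.
Grid: Level 19-23 × Category 1 = 18-29 months.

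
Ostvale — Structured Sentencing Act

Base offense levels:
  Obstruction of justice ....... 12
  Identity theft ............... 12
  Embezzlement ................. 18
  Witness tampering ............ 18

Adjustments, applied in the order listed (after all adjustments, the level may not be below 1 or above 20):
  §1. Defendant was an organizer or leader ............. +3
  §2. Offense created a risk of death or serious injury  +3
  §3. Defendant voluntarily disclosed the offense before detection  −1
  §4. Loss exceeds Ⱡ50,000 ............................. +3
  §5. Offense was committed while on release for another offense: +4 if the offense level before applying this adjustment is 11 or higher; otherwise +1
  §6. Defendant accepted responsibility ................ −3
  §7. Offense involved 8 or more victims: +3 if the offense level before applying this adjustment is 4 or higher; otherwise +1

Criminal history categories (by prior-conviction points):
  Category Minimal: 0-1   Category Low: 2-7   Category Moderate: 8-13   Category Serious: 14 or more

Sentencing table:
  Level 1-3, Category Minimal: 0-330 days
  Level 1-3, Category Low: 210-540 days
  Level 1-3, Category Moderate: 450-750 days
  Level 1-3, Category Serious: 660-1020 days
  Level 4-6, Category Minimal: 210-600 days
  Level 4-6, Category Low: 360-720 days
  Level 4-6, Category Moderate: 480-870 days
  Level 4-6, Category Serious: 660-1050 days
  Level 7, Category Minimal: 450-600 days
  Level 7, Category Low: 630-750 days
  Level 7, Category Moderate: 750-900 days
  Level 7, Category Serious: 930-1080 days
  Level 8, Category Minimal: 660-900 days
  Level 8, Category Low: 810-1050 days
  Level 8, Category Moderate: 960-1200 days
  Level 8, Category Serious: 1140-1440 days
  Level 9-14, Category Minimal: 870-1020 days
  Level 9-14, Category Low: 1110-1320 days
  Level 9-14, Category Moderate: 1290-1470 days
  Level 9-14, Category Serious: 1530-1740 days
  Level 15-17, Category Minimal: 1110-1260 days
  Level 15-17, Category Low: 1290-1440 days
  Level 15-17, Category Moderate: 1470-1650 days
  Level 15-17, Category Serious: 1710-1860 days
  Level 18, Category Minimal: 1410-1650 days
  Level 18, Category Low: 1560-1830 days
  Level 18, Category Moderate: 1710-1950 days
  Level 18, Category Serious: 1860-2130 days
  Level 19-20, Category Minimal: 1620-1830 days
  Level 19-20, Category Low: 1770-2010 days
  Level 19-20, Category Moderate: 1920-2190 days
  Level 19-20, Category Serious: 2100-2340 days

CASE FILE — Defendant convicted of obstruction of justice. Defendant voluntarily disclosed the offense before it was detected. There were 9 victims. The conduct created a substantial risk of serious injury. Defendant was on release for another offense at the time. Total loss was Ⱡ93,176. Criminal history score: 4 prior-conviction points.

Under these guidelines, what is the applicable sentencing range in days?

1770-2010 days

Base offense level for obstruction of justice: 12.
§2 applies: 12 + 3 = 15.
§3 applies: 15 − 1 = 14.
§4 applies: 14 + 3 = 17.
§5 applies (level before this adjustment is 17 ≥ 11, so +4): 17 + 4 = 21.
§6 does not apply.
§7 applies (level before this adjustment is 21 ≥ 4, so +3): 21 + 3 = 24.
Level 24 exceeds the maximum of 20; capped at 20.
Final offense level: 20.
Criminal history: 4 prior points → Category Low (2-7).
Level 20 falls in the 19-20 band.
Grid: Level 19-20 × Category Low = 1770-2010 days.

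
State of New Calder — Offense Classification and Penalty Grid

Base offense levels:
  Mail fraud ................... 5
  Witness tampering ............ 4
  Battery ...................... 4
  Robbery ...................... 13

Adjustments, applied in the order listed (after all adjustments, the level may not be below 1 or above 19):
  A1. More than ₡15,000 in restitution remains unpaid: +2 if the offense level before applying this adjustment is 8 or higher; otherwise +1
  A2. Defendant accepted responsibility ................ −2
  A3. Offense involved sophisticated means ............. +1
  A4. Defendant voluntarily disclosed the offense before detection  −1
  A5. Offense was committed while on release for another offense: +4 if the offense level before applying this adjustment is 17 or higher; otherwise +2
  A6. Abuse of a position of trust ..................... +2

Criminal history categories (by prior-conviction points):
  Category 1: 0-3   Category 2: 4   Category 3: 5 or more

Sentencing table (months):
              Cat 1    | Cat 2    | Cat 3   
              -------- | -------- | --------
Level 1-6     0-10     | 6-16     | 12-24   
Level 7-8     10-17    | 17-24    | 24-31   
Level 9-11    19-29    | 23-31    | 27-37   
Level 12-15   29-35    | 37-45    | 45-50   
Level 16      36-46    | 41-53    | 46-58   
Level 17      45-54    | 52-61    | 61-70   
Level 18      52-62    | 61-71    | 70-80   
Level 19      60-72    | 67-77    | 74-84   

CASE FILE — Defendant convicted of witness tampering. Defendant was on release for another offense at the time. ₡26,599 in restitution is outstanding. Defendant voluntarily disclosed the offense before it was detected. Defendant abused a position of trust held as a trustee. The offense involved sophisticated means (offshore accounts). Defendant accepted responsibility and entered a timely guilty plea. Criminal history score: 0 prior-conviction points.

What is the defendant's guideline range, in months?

10-17 months

Base offense level for witness tampering: 4.
A1 applies (level before this adjustment is 4 < 8, so +1): 4 + 1 = 5.
A2 applies: 5 − 2 = 3.
A3 applies: 3 + 1 = 4.
A4 applies: 4 − 1 = 3.
A5 applies (level before this adjustment is 3 < 17, so +2): 3 + 2 = 5.
A6 applies: 5 + 2 = 7.
Final offense level: 7.
Criminal history: 0 prior points → Category 1 (0-3).
Level 7 falls in the 7-8 band.
Grid: Level 7-8 × Category 1 = 10-17 months.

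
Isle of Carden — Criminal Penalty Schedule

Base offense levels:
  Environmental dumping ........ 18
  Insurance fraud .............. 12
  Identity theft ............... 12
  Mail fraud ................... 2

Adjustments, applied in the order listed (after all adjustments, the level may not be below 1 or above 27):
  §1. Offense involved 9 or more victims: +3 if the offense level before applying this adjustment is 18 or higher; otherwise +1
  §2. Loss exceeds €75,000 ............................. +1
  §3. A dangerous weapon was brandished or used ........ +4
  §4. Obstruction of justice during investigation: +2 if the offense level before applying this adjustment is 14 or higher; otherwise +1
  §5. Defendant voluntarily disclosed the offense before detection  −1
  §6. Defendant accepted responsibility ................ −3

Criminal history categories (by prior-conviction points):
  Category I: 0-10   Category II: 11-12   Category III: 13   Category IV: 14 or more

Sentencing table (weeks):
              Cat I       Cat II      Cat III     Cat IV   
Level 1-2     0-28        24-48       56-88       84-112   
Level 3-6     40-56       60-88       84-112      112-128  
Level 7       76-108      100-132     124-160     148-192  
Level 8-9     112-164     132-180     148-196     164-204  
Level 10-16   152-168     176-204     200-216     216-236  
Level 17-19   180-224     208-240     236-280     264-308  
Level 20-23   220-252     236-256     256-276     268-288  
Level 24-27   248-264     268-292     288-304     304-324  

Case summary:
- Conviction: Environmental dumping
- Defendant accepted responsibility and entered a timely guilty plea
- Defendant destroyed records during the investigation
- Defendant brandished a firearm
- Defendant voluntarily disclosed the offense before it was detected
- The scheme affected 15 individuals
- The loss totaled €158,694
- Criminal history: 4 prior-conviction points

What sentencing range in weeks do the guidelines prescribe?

248-264 weeks

Base offense level for environmental dumping: 18.
§1 applies (level before this adjustment is 18 ≥ 18, so +3): 18 + 3 = 21.
§2 applies: 21 + 1 = 22.
§3 applies: 22 + 4 = 26.
§4 applies (level before this adjustment is 26 ≥ 14, so +2): 26 + 2 = 28.
§5 applies: 28 − 1 = 27.
§6 applies: 27 − 3 = 24.
Final offense level: 24.
Criminal history: 4 prior points → Category I (0-10).
Level 24 falls in the 24-27 band.
Grid: Level 24-27 × Category I = 248-264 weeks.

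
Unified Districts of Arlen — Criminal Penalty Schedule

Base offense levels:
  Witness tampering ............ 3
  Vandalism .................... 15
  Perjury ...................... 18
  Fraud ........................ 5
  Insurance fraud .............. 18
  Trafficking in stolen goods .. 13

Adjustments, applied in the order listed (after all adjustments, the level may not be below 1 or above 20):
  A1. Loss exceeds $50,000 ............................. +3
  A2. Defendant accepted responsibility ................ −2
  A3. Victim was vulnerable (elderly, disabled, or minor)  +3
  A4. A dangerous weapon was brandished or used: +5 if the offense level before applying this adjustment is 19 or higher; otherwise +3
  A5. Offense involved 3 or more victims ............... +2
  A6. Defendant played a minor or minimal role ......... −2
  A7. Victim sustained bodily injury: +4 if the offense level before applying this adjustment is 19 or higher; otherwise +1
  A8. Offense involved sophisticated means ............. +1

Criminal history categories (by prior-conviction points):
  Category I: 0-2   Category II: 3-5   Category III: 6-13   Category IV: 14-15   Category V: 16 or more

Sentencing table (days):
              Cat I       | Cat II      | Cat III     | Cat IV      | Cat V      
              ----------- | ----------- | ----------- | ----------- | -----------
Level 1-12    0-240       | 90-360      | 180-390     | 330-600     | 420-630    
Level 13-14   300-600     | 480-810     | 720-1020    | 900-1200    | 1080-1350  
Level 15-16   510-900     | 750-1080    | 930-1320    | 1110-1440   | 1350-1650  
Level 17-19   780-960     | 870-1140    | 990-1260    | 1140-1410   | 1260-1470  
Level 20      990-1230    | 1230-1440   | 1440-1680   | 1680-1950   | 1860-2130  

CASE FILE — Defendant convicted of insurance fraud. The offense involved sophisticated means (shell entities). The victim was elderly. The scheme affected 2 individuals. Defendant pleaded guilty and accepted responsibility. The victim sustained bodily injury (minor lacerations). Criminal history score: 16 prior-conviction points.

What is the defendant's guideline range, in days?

1860-2130 days

Base offense level for insurance fraud: 18.
A1 does not apply.
A2 applies: 18 − 2 = 16.
A3 applies: 16 + 3 = 19.
A5 does not apply.
A6 does not apply.
A7 applies (level before this adjustment is 19 ≥ 19, so +4): 19 + 4 = 23.
A8 applies: 23 + 1 = 24.
Level 24 exceeds the maximum of 20; capped at 20.
Final offense level: 20.
Criminal history: 16 prior points → Category V (16+).
Level 20 falls in the 20 band.
Grid: Level 20 × Category V = 1860-2130 days.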